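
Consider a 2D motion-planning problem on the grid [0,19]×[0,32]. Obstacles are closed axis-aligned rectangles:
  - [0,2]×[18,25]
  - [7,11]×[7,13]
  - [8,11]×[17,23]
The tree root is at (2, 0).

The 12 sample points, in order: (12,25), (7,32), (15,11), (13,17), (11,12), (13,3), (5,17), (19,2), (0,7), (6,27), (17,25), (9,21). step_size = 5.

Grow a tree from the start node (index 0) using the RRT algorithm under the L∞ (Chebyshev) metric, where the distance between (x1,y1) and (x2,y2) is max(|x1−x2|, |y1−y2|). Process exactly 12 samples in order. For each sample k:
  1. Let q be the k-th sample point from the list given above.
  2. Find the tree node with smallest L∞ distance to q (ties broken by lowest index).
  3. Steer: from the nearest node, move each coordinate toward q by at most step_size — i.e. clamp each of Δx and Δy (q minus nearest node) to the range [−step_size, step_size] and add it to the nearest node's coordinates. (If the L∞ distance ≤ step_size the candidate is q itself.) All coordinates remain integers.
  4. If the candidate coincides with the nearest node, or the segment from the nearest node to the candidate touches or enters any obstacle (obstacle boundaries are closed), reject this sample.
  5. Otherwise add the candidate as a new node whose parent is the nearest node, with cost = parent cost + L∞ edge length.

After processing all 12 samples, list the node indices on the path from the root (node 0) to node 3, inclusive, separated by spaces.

Path: 0 1 3

1. q=(12,25) nearest=0 d=25 new=(7,5) → add node 1 parent=0 cost=5
2. q=(7,32) nearest=1 d=27 new=(7,10) → blocked by [7,11]×[7,13], reject
3. q=(15,11) nearest=1 d=8 new=(12,10) → blocked by [7,11]×[7,13], reject
4. q=(13,17) nearest=1 d=12 new=(12,10) → blocked by [7,11]×[7,13], reject
5. q=(11,12) nearest=1 d=7 new=(11,10) → blocked by [7,11]×[7,13], reject
6. q=(13,3) nearest=1 d=6 new=(12,3) → add node 2 parent=1 cost=10
7. q=(5,17) nearest=1 d=12 new=(5,10) → add node 3 parent=1 cost=10
8. q=(19,2) nearest=2 d=7 new=(17,2) → add node 4 parent=2 cost=15
9. q=(0,7) nearest=3 d=5 new=(0,7) → add node 5 parent=3 cost=15
10. q=(6,27) nearest=3 d=17 new=(6,15) → add node 6 parent=3 cost=15
11. q=(17,25) nearest=6 d=11 new=(11,20) → blocked by [8,11]×[17,23], reject
12. q=(9,21) nearest=6 d=6 new=(9,20) → blocked by [8,11]×[17,23], reject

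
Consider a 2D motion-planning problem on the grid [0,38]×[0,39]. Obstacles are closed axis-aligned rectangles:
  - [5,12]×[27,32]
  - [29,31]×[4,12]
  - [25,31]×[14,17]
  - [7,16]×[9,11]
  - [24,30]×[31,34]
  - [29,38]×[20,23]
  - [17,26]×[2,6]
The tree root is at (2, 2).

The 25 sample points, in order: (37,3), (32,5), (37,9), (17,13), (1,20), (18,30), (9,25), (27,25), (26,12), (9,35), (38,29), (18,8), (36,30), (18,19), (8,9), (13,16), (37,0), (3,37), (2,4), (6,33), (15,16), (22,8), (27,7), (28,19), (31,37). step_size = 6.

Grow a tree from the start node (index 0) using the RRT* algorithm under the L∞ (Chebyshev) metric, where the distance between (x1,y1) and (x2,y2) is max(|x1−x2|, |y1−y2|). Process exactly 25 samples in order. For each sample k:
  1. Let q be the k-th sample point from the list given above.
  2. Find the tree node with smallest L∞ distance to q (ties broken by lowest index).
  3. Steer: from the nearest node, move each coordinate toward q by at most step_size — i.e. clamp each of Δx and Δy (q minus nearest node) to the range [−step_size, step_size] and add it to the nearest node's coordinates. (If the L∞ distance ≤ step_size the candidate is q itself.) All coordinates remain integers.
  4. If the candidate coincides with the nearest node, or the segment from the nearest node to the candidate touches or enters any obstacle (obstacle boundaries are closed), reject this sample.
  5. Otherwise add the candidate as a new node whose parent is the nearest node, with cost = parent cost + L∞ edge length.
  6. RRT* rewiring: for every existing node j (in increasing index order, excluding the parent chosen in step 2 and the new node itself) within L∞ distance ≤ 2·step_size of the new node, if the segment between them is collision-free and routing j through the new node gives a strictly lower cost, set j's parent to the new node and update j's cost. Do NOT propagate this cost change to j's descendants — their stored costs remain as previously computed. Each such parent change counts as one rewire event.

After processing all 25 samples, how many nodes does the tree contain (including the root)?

Node count: 19

1. q=(37,3) nearest=0 d=35 new=(8,3) → add node 1 parent=0 cost=6
2. q=(32,5) nearest=1 d=24 new=(14,5) → add node 2 parent=1 cost=12
3. q=(37,9) nearest=2 d=23 new=(20,9) → add node 3 parent=2 cost=18
4. q=(17,13) nearest=3 d=4 new=(17,13) → add node 4 parent=3 cost=22
5. q=(1,20) nearest=2 d=15 new=(8,11) → blocked by [7,16]×[9,11], reject
6. q=(18,30) nearest=4 d=17 new=(18,19) → add node 5 parent=4 cost=28
7. q=(9,25) nearest=5 d=9 new=(12,25) → add node 6 parent=5 cost=34
8. q=(27,25) nearest=5 d=9 new=(24,25) → add node 7 parent=5 cost=34
9. q=(26,12) nearest=3 d=6 new=(26,12) → add node 8 parent=3 cost=24
10. q=(9,35) nearest=6 d=10 new=(9,31) → blocked by [5,12]×[27,32], reject
11. q=(38,29) nearest=7 d=14 new=(30,29) → add node 9 parent=7 cost=40
12. q=(18,8) nearest=3 d=2 new=(18,8) → add node 10 parent=3 cost=20
13. q=(36,30) nearest=9 d=6 new=(36,30) → add node 11 parent=9 cost=46
14. q=(18,19) nearest=5 d=0 → coincident, reject
15. q=(8,9) nearest=1 d=6 new=(8,9) → blocked by [7,16]×[9,11], reject
16. q=(13,16) nearest=4 d=4 new=(13,16) → add node 12 parent=4 cost=26
17. q=(37,0) nearest=8 d=12 new=(32,6) → blocked by [29,31]×[4,12], reject
18. q=(3,37) nearest=6 d=12 new=(6,31) → blocked by [5,12]×[27,32], reject
19. q=(2,4) nearest=0 d=2 new=(2,4) → add node 13 parent=0 cost=2
20. q=(6,33) nearest=6 d=8 new=(6,31) → blocked by [5,12]×[27,32], reject
21. q=(15,16) nearest=12 d=2 new=(15,16) → add node 14 parent=12 cost=28
22. q=(22,8) nearest=3 d=2 new=(22,8) → add node 15 parent=3 cost=20
23. q=(27,7) nearest=8 d=5 new=(27,7) → add node 16 parent=8 cost=29
24. q=(28,19) nearest=7 d=6 new=(28,19) → add node 17 parent=7 cost=40
25. q=(31,37) nearest=11 d=7 new=(31,36) → add node 18 parent=11 cost=52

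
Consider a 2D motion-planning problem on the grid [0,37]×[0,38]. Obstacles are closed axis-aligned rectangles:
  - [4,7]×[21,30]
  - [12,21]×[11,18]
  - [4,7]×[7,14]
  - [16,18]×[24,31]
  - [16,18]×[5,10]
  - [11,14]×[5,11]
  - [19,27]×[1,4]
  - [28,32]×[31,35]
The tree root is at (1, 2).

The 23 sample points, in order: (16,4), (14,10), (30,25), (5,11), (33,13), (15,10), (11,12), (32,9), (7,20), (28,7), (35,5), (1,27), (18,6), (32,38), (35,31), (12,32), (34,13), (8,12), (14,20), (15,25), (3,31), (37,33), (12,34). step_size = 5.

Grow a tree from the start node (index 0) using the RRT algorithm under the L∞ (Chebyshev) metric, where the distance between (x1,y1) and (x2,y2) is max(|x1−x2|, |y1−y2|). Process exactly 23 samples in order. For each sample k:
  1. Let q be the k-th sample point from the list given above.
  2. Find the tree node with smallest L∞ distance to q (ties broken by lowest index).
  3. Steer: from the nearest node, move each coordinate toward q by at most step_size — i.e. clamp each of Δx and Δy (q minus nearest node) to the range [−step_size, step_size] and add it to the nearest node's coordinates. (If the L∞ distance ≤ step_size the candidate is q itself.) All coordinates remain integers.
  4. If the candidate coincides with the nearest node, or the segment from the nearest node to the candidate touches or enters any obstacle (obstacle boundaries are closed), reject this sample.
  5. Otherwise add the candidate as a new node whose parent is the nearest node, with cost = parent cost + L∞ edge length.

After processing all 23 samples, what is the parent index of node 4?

1. q=(16,4) nearest=0 d=15 new=(6,4) → add node 1 parent=0 cost=5
2. q=(14,10) nearest=1 d=8 new=(11,9) → blocked by [11,14]×[5,11], reject
3. q=(30,25) nearest=1 d=24 new=(11,9) → blocked by [11,14]×[5,11], reject
4. q=(5,11) nearest=1 d=7 new=(5,9) → blocked by [4,7]×[7,14], reject
5. q=(33,13) nearest=1 d=27 new=(11,9) → blocked by [11,14]×[5,11], reject
6. q=(15,10) nearest=1 d=9 new=(11,9) → blocked by [11,14]×[5,11], reject
7. q=(11,12) nearest=1 d=8 new=(11,9) → blocked by [11,14]×[5,11], reject
8. q=(32,9) nearest=1 d=26 new=(11,9) → blocked by [11,14]×[5,11], reject
9. q=(7,20) nearest=1 d=16 new=(7,9) → blocked by [4,7]×[7,14], reject
10. q=(28,7) nearest=1 d=22 new=(11,7) → blocked by [11,14]×[5,11], reject
11. q=(35,5) nearest=1 d=29 new=(11,5) → blocked by [11,14]×[5,11], reject
12. q=(1,27) nearest=1 d=23 new=(1,9) → add node 2 parent=1 cost=10
13. q=(18,6) nearest=1 d=12 new=(11,6) → blocked by [11,14]×[5,11], reject
14. q=(32,38) nearest=2 d=31 new=(6,14) → blocked by [4,7]×[7,14], reject
15. q=(35,31) nearest=1 d=29 new=(11,9) → blocked by [11,14]×[5,11], reject
16. q=(12,32) nearest=2 d=23 new=(6,14) → blocked by [4,7]×[7,14], reject
17. q=(34,13) nearest=1 d=28 new=(11,9) → blocked by [11,14]×[5,11], reject
18. q=(8,12) nearest=2 d=7 new=(6,12) → blocked by [4,7]×[7,14], reject
19. q=(14,20) nearest=2 d=13 new=(6,14) → blocked by [4,7]×[7,14], reject
20. q=(15,25) nearest=2 d=16 new=(6,14) → blocked by [4,7]×[7,14], reject
21. q=(3,31) nearest=2 d=22 new=(3,14) → add node 3 parent=2 cost=15
22. q=(37,33) nearest=1 d=31 new=(11,9) → blocked by [11,14]×[5,11], reject
23. q=(12,34) nearest=3 d=20 new=(8,19) → add node 4 parent=3 cost=20

Parent of node 4: 3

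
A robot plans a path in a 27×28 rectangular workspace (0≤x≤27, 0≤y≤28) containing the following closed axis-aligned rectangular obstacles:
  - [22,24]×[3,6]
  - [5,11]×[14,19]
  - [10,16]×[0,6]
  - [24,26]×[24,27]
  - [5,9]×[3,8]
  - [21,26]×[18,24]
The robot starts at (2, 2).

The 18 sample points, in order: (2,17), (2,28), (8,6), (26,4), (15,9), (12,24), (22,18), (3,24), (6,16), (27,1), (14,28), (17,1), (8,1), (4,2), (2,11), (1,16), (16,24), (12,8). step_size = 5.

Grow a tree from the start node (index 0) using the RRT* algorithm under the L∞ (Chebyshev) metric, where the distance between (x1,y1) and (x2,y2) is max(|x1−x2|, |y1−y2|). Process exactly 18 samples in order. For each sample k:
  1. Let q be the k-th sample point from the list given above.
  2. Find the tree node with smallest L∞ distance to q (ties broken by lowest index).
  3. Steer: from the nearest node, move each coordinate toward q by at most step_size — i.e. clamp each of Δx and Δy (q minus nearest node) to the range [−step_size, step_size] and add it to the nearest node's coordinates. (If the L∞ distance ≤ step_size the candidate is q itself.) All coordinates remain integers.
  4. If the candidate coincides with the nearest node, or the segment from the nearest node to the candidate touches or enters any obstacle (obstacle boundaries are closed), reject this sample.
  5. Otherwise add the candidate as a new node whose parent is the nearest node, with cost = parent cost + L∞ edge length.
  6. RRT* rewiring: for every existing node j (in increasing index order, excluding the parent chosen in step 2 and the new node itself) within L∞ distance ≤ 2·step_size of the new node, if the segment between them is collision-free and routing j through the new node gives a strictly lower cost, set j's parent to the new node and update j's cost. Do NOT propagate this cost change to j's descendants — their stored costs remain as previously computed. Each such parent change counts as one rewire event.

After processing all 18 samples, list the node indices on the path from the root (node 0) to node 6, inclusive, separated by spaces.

Path: 0 6

1. q=(2,17) nearest=0 d=15 new=(2,7) → add node 1 parent=0 cost=5
2. q=(2,28) nearest=1 d=21 new=(2,12) → add node 2 parent=1 cost=10
3. q=(8,6) nearest=0 d=6 new=(7,6) → blocked by [5,9]×[3,8], reject
4. q=(26,4) nearest=0 d=24 new=(7,4) → blocked by [5,9]×[3,8], reject
5. q=(15,9) nearest=0 d=13 new=(7,7) → blocked by [5,9]×[3,8], reject
6. q=(12,24) nearest=2 d=12 new=(7,17) → blocked by [5,11]×[14,19], reject
7. q=(22,18) nearest=0 d=20 new=(7,7) → blocked by [5,9]×[3,8], reject
8. q=(3,24) nearest=2 d=12 new=(3,17) → add node 3 parent=2 cost=15
9. q=(6,16) nearest=3 d=3 new=(6,16) → blocked by [5,11]×[14,19], reject
10. q=(27,1) nearest=3 d=24 new=(8,12) → blocked by [5,11]×[14,19], reject
11. q=(14,28) nearest=3 d=11 new=(8,22) → blocked by [5,11]×[14,19], reject
12. q=(17,1) nearest=0 d=15 new=(7,1) → add node 4 parent=0 cost=5
13. q=(8,1) nearest=4 d=1 new=(8,1) → add node 5 parent=4 cost=6
14. q=(4,2) nearest=0 d=2 new=(4,2) → add node 6 parent=0 cost=2
15. q=(2,11) nearest=2 d=1 new=(2,11) → add node 7 parent=2 cost=11
16. q=(1,16) nearest=3 d=2 new=(1,16) → add node 8 parent=3 cost=17
17. q=(16,24) nearest=3 d=13 new=(8,22) → blocked by [5,11]×[14,19], reject
18. q=(12,8) nearest=4 d=7 new=(12,6) → blocked by [10,16]×[0,6], reject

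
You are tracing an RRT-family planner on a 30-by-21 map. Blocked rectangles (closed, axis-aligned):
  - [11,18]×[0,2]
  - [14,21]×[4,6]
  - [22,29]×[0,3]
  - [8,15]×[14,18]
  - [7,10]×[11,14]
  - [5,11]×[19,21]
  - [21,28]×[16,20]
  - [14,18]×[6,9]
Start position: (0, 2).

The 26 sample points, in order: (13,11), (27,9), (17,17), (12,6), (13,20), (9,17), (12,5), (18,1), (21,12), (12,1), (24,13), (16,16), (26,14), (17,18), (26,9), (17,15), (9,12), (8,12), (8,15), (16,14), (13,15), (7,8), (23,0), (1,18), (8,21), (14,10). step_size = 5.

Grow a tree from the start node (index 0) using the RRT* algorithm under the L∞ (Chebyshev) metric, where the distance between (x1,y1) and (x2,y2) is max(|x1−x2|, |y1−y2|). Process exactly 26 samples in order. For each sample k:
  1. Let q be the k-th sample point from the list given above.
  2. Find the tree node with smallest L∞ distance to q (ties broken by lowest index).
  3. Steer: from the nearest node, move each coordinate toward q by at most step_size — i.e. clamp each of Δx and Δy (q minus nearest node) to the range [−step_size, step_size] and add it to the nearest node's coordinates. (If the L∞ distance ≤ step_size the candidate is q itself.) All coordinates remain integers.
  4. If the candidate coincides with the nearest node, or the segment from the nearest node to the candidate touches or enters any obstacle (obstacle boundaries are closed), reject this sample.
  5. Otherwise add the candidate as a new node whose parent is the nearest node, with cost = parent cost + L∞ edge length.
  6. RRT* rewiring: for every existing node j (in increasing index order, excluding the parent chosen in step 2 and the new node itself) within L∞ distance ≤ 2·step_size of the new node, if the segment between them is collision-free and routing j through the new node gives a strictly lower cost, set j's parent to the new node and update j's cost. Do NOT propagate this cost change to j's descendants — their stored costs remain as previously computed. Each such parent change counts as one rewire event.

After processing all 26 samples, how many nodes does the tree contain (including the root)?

Node count: 7

1. q=(13,11) nearest=0 d=13 new=(5,7) → add node 1 parent=0 cost=5
2. q=(27,9) nearest=1 d=22 new=(10,9) → add node 2 parent=1 cost=10
3. q=(17,17) nearest=2 d=8 new=(15,14) → blocked by [8,15]×[14,18], reject
4. q=(12,6) nearest=2 d=3 new=(12,6) → add node 3 parent=2 cost=13
5. q=(13,20) nearest=2 d=11 new=(13,14) → blocked by [8,15]×[14,18], reject
6. q=(9,17) nearest=2 d=8 new=(9,14) → blocked by [8,15]×[14,18], reject
7. q=(12,5) nearest=3 d=1 new=(12,5) → add node 4 parent=3 cost=14
8. q=(18,1) nearest=3 d=6 new=(17,1) → blocked by [11,18]×[0,2], reject
9. q=(21,12) nearest=3 d=9 new=(17,11) → blocked by [14,18]×[6,9], reject
10. q=(12,1) nearest=4 d=4 new=(12,1) → blocked by [11,18]×[0,2], reject
11. q=(24,13) nearest=3 d=12 new=(17,11) → blocked by [14,18]×[6,9], reject
12. q=(16,16) nearest=2 d=7 new=(15,14) → blocked by [8,15]×[14,18], reject
13. q=(26,14) nearest=3 d=14 new=(17,11) → blocked by [14,18]×[6,9], reject
14. q=(17,18) nearest=2 d=9 new=(15,14) → blocked by [8,15]×[14,18], reject
15. q=(26,9) nearest=3 d=14 new=(17,9) → blocked by [14,18]×[6,9], reject
16. q=(17,15) nearest=2 d=7 new=(15,14) → blocked by [8,15]×[14,18], reject
17. q=(9,12) nearest=2 d=3 new=(9,12) → blocked by [7,10]×[11,14], reject
18. q=(8,12) nearest=2 d=3 new=(8,12) → blocked by [7,10]×[11,14], reject
19. q=(8,15) nearest=2 d=6 new=(8,14) → blocked by [8,15]×[14,18], reject
20. q=(16,14) nearest=2 d=6 new=(15,14) → blocked by [8,15]×[14,18], reject
21. q=(13,15) nearest=2 d=6 new=(13,14) → blocked by [8,15]×[14,18], reject
22. q=(7,8) nearest=1 d=2 new=(7,8) → add node 5 parent=1 cost=7; rewire 3→5 (12<13); rewire 4→5 (12<14)
23. q=(23,0) nearest=3 d=11 new=(17,1) → blocked by [11,18]×[0,2], reject
24. q=(1,18) nearest=2 d=9 new=(5,14) → blocked by [7,10]×[11,14], reject
25. q=(8,21) nearest=2 d=12 new=(8,14) → blocked by [8,15]×[14,18], reject
26. q=(14,10) nearest=2 d=4 new=(14,10) → add node 6 parent=2 cost=14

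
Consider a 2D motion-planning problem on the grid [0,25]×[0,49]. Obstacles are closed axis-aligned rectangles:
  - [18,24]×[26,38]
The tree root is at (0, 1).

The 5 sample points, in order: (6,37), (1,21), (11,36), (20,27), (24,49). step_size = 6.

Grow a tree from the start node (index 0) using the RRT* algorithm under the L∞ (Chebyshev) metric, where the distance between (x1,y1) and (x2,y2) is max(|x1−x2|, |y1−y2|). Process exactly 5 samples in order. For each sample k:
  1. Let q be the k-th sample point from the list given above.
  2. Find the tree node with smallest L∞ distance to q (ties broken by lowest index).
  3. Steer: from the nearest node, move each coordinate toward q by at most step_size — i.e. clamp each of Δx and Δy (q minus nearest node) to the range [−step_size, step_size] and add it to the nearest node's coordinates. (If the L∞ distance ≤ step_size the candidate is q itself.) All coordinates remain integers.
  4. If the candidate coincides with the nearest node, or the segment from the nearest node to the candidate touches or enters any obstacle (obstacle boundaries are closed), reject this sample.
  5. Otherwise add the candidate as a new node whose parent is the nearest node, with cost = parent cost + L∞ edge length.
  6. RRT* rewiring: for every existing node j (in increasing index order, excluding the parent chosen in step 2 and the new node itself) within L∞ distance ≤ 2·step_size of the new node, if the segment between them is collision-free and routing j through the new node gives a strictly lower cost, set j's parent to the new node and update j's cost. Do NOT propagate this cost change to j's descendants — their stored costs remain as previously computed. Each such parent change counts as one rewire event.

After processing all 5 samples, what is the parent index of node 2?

1. q=(6,37) nearest=0 d=36 new=(6,7) → add node 1 parent=0 cost=6
2. q=(1,21) nearest=1 d=14 new=(1,13) → add node 2 parent=1 cost=12
3. q=(11,36) nearest=2 d=23 new=(7,19) → add node 3 parent=2 cost=18
4. q=(20,27) nearest=3 d=13 new=(13,25) → add node 4 parent=3 cost=24
5. q=(24,49) nearest=4 d=24 new=(19,31) → blocked by [18,24]×[26,38], reject

Parent of node 2: 1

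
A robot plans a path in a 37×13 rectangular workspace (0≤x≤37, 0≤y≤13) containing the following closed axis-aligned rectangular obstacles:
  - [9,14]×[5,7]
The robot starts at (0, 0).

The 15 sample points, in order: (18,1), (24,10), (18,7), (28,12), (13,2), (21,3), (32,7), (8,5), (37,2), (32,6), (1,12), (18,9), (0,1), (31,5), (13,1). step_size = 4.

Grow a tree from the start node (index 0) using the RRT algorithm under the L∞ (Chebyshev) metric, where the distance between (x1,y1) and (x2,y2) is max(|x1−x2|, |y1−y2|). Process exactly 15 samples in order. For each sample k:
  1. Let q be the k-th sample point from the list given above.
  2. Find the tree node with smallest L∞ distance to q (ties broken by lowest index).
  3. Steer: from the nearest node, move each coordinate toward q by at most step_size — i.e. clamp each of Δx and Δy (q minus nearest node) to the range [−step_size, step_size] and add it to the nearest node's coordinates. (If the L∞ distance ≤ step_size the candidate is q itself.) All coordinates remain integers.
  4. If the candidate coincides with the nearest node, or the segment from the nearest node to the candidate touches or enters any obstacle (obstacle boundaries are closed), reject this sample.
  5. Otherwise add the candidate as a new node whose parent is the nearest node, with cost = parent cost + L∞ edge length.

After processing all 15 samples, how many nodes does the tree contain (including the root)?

Node count: 13

1. q=(18,1) nearest=0 d=18 new=(4,1) → add node 1 parent=0 cost=4
2. q=(24,10) nearest=1 d=20 new=(8,5) → add node 2 parent=1 cost=8
3. q=(18,7) nearest=2 d=10 new=(12,7) → blocked by [9,14]×[5,7], reject
4. q=(28,12) nearest=2 d=20 new=(12,9) → blocked by [9,14]×[5,7], reject
5. q=(13,2) nearest=2 d=5 new=(12,2) → add node 3 parent=2 cost=12
6. q=(21,3) nearest=3 d=9 new=(16,3) → add node 4 parent=3 cost=16
7. q=(32,7) nearest=4 d=16 new=(20,7) → add node 5 parent=4 cost=20
8. q=(8,5) nearest=2 d=0 → coincident, reject
9. q=(37,2) nearest=5 d=17 new=(24,3) → add node 6 parent=5 cost=24
10. q=(32,6) nearest=6 d=8 new=(28,6) → add node 7 parent=6 cost=28
11. q=(1,12) nearest=2 d=7 new=(4,9) → add node 8 parent=2 cost=12
12. q=(18,9) nearest=5 d=2 new=(18,9) → add node 9 parent=5 cost=22
13. q=(0,1) nearest=0 d=1 new=(0,1) → add node 10 parent=0 cost=1
14. q=(31,5) nearest=7 d=3 new=(31,5) → add node 11 parent=7 cost=31
15. q=(13,1) nearest=3 d=1 new=(13,1) → add node 12 parent=3 cost=13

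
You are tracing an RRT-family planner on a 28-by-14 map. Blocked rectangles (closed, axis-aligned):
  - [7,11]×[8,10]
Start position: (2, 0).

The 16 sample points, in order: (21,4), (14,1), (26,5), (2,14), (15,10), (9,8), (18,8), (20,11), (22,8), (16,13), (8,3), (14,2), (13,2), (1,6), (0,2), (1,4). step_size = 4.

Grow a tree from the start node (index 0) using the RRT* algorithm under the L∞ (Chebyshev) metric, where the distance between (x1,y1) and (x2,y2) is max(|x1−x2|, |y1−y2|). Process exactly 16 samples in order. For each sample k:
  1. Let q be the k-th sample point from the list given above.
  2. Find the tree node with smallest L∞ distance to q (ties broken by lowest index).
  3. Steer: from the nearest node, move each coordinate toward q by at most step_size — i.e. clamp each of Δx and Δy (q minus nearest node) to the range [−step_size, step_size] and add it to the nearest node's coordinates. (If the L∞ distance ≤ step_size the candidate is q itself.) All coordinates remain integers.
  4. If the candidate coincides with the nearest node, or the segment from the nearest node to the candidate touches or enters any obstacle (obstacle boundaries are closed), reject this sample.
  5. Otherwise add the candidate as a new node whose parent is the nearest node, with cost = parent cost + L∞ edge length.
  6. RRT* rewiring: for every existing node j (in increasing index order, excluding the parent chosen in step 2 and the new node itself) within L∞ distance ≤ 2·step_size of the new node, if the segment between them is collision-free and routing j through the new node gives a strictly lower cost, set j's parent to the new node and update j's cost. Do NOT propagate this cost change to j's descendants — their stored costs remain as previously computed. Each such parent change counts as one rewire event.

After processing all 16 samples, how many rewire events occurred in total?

1. q=(21,4) nearest=0 d=19 new=(6,4) → add node 1 parent=0 cost=4
2. q=(14,1) nearest=1 d=8 new=(10,1) → add node 2 parent=1 cost=8
3. q=(26,5) nearest=2 d=16 new=(14,5) → add node 3 parent=2 cost=12
4. q=(2,14) nearest=1 d=10 new=(2,8) → add node 4 parent=1 cost=8
5. q=(15,10) nearest=3 d=5 new=(15,9) → add node 5 parent=3 cost=16
6. q=(9,8) nearest=1 d=4 new=(9,8) → blocked by [7,11]×[8,10], reject
7. q=(18,8) nearest=5 d=3 new=(18,8) → add node 6 parent=5 cost=19
8. q=(20,11) nearest=6 d=3 new=(20,11) → add node 7 parent=6 cost=22
9. q=(22,8) nearest=7 d=3 new=(22,8) → add node 8 parent=7 cost=25
10. q=(16,13) nearest=5 d=4 new=(16,13) → add node 9 parent=5 cost=20
11. q=(8,3) nearest=1 d=2 new=(8,3) → add node 10 parent=1 cost=6; rewire 5→10 (13<16)
12. q=(14,2) nearest=3 d=3 new=(14,2) → add node 11 parent=3 cost=15; rewire 8→11 (23<25)
13. q=(13,2) nearest=11 d=1 new=(13,2) → add node 12 parent=11 cost=16
14. q=(1,6) nearest=4 d=2 new=(1,6) → add node 13 parent=4 cost=10
15. q=(0,2) nearest=0 d=2 new=(0,2) → add node 14 parent=0 cost=2; rewire 13→14 (6<10)
16. q=(1,4) nearest=13 d=2 new=(1,4) → add node 15 parent=13 cost=8

Rewire events: 3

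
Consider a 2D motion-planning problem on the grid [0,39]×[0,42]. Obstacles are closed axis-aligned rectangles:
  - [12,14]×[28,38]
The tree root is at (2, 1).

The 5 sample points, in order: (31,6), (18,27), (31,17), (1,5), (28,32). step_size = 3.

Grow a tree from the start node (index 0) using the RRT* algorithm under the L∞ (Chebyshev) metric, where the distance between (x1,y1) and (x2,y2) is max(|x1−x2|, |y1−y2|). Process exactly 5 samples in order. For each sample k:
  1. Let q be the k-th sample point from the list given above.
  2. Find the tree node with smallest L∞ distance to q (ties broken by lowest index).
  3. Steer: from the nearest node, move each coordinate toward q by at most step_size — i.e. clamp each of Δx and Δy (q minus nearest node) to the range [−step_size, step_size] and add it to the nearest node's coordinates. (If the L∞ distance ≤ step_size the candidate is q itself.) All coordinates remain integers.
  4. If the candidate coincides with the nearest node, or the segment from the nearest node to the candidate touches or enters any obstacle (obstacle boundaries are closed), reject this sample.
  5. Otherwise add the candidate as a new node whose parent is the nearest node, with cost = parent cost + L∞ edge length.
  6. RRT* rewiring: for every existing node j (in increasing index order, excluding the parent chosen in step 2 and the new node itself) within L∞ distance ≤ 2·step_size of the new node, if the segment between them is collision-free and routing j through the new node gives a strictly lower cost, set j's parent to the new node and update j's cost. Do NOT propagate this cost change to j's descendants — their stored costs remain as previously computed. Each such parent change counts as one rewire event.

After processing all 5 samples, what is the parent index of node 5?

Parent of node 5: 3

1. q=(31,6) nearest=0 d=29 new=(5,4) → add node 1 parent=0 cost=3
2. q=(18,27) nearest=1 d=23 new=(8,7) → add node 2 parent=1 cost=6
3. q=(31,17) nearest=2 d=23 new=(11,10) → add node 3 parent=2 cost=9
4. q=(1,5) nearest=0 d=4 new=(1,4) → add node 4 parent=0 cost=3
5. q=(28,32) nearest=3 d=22 new=(14,13) → add node 5 parent=3 cost=12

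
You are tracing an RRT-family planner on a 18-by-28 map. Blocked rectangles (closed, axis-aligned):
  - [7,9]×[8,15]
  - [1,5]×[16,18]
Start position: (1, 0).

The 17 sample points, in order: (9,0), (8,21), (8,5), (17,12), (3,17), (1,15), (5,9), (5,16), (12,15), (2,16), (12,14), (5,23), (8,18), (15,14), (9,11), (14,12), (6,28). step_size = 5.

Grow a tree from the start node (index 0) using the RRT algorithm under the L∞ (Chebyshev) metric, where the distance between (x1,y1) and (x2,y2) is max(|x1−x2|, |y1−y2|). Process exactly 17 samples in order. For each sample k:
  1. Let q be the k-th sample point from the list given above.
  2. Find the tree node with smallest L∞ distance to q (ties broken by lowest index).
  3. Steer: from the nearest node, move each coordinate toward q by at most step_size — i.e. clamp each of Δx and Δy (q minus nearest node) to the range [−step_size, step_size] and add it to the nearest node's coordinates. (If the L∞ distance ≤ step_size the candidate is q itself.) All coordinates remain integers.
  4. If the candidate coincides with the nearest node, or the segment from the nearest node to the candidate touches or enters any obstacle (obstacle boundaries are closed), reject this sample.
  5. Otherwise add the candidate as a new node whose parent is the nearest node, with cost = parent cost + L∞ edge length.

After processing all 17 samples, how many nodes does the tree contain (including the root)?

1. q=(9,0) nearest=0 d=8 new=(6,0) → add node 1 parent=0 cost=5
2. q=(8,21) nearest=0 d=21 new=(6,5) → add node 2 parent=0 cost=5
3. q=(8,5) nearest=2 d=2 new=(8,5) → add node 3 parent=2 cost=7
4. q=(17,12) nearest=3 d=9 new=(13,10) → add node 4 parent=3 cost=12
5. q=(3,17) nearest=4 d=10 new=(8,15) → blocked by [7,9]×[8,15], reject
6. q=(1,15) nearest=2 d=10 new=(1,10) → add node 5 parent=2 cost=10
7. q=(5,9) nearest=2 d=4 new=(5,9) → add node 6 parent=2 cost=9
8. q=(5,16) nearest=5 d=6 new=(5,15) → add node 7 parent=5 cost=15
9. q=(12,15) nearest=4 d=5 new=(12,15) → add node 8 parent=4 cost=17
10. q=(2,16) nearest=7 d=3 new=(2,16) → blocked by [1,5]×[16,18], reject
11. q=(12,14) nearest=8 d=1 new=(12,14) → add node 9 parent=8 cost=18
12. q=(5,23) nearest=7 d=8 new=(5,20) → blocked by [1,5]×[16,18], reject
13. q=(8,18) nearest=7 d=3 new=(8,18) → add node 10 parent=7 cost=18
14. q=(15,14) nearest=8 d=3 new=(15,14) → add node 11 parent=8 cost=20
15. q=(9,11) nearest=9 d=3 new=(9,11) → blocked by [7,9]×[8,15], reject
16. q=(14,12) nearest=4 d=2 new=(14,12) → add node 12 parent=4 cost=14
17. q=(6,28) nearest=10 d=10 new=(6,23) → add node 13 parent=10 cost=23

Node count: 14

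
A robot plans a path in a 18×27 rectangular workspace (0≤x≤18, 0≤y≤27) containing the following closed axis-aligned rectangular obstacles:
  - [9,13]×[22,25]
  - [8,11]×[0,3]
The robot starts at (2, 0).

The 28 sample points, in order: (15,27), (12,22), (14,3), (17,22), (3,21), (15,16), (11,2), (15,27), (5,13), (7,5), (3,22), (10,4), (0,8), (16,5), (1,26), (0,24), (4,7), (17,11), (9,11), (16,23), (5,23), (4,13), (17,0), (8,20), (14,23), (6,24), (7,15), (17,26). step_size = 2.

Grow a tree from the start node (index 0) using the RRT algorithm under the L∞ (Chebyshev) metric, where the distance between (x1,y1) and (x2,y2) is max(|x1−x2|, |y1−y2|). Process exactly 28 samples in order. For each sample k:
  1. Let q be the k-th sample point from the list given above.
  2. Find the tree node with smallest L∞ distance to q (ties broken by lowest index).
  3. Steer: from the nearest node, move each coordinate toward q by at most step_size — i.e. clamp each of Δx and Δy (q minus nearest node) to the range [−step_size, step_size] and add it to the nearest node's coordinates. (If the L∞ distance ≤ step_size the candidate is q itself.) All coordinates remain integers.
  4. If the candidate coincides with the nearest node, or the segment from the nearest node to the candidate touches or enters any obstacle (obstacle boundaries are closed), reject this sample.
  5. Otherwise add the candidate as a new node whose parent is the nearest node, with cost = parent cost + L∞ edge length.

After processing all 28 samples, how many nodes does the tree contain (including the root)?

Node count: 27

1. q=(15,27) nearest=0 d=27 new=(4,2) → add node 1 parent=0 cost=2
2. q=(12,22) nearest=1 d=20 new=(6,4) → add node 2 parent=1 cost=4
3. q=(14,3) nearest=2 d=8 new=(8,3) → blocked by [8,11]×[0,3], reject
4. q=(17,22) nearest=2 d=18 new=(8,6) → add node 3 parent=2 cost=6
5. q=(3,21) nearest=3 d=15 new=(6,8) → add node 4 parent=3 cost=8
6. q=(15,16) nearest=4 d=9 new=(8,10) → add node 5 parent=4 cost=10
7. q=(11,2) nearest=3 d=4 new=(10,4) → add node 6 parent=3 cost=8
8. q=(15,27) nearest=5 d=17 new=(10,12) → add node 7 parent=5 cost=12
9. q=(5,13) nearest=5 d=3 new=(6,12) → add node 8 parent=5 cost=12
10. q=(7,5) nearest=2 d=1 new=(7,5) → add node 9 parent=2 cost=5
11. q=(3,22) nearest=7 d=10 new=(8,14) → add node 10 parent=7 cost=14
12. q=(10,4) nearest=6 d=0 → coincident, reject
13. q=(0,8) nearest=1 d=6 new=(2,4) → add node 11 parent=1 cost=4
14. q=(16,5) nearest=6 d=6 new=(12,5) → add node 12 parent=6 cost=10
15. q=(1,26) nearest=10 d=12 new=(6,16) → add node 13 parent=10 cost=16
16. q=(0,24) nearest=13 d=8 new=(4,18) → add node 14 parent=13 cost=18
17. q=(4,7) nearest=4 d=2 new=(4,7) → add node 15 parent=4 cost=10
18. q=(17,11) nearest=12 d=6 new=(14,7) → add node 16 parent=12 cost=12
19. q=(9,11) nearest=5 d=1 new=(9,11) → add node 17 parent=5 cost=11
20. q=(16,23) nearest=10 d=9 new=(10,16) → add node 18 parent=10 cost=16
21. q=(5,23) nearest=14 d=5 new=(5,20) → add node 19 parent=14 cost=20
22. q=(4,13) nearest=8 d=2 new=(4,13) → add node 20 parent=8 cost=14
23. q=(17,0) nearest=12 d=5 new=(14,3) → add node 21 parent=12 cost=12
24. q=(8,20) nearest=19 d=3 new=(7,20) → add node 22 parent=19 cost=22
25. q=(14,23) nearest=18 d=7 new=(12,18) → add node 23 parent=18 cost=18
26. q=(6,24) nearest=19 d=4 new=(6,22) → add node 24 parent=19 cost=22
27. q=(7,15) nearest=10 d=1 new=(7,15) → add node 25 parent=10 cost=15
28. q=(17,26) nearest=23 d=8 new=(14,20) → add node 26 parent=23 cost=20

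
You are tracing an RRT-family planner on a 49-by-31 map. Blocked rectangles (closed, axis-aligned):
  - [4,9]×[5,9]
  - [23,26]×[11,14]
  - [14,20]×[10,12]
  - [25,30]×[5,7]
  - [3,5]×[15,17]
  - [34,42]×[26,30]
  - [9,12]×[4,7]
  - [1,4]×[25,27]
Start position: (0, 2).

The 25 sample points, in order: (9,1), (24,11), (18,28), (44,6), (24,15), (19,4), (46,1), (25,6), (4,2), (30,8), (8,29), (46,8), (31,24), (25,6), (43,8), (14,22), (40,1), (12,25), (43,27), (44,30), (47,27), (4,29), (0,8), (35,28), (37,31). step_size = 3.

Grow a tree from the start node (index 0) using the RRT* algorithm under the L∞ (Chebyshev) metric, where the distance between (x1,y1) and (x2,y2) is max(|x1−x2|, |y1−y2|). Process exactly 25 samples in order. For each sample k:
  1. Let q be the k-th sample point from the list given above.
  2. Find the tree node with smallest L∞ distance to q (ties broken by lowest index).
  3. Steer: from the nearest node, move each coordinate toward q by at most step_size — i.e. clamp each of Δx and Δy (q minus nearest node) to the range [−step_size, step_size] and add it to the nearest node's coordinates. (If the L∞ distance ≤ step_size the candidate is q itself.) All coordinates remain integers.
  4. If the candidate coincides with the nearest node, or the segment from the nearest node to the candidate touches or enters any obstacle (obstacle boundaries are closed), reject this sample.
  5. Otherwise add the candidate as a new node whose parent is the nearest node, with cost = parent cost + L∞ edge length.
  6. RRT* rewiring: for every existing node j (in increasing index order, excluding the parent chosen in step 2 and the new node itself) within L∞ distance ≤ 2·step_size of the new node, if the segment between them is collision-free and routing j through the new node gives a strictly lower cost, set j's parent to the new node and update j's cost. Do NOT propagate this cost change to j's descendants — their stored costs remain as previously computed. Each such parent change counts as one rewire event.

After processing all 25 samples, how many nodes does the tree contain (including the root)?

1. q=(9,1) nearest=0 d=9 new=(3,1) → add node 1 parent=0 cost=3
2. q=(24,11) nearest=1 d=21 new=(6,4) → add node 2 parent=1 cost=6
3. q=(18,28) nearest=2 d=24 new=(9,7) → blocked by [4,9]×[5,9], reject
4. q=(44,6) nearest=2 d=38 new=(9,6) → blocked by [4,9]×[5,9], reject
5. q=(24,15) nearest=2 d=18 new=(9,7) → blocked by [4,9]×[5,9], reject
6. q=(19,4) nearest=2 d=13 new=(9,4) → blocked by [9,12]×[4,7], reject
7. q=(46,1) nearest=2 d=40 new=(9,1) → add node 3 parent=2 cost=9
8. q=(25,6) nearest=3 d=16 new=(12,4) → blocked by [9,12]×[4,7], reject
9. q=(4,2) nearest=1 d=1 new=(4,2) → add node 4 parent=1 cost=4
10. q=(30,8) nearest=3 d=21 new=(12,4) → blocked by [9,12]×[4,7], reject
11. q=(8,29) nearest=2 d=25 new=(8,7) → blocked by [4,9]×[5,9], reject
12. q=(46,8) nearest=3 d=37 new=(12,4) → blocked by [9,12]×[4,7], reject
13. q=(31,24) nearest=3 d=23 new=(12,4) → blocked by [9,12]×[4,7], reject
14. q=(25,6) nearest=3 d=16 new=(12,4) → blocked by [9,12]×[4,7], reject
15. q=(43,8) nearest=3 d=34 new=(12,4) → blocked by [9,12]×[4,7], reject
16. q=(14,22) nearest=2 d=18 new=(9,7) → blocked by [4,9]×[5,9], reject
17. q=(40,1) nearest=3 d=31 new=(12,1) → add node 5 parent=3 cost=12
18. q=(12,25) nearest=2 d=21 new=(9,7) → blocked by [4,9]×[5,9], reject
19. q=(43,27) nearest=5 d=31 new=(15,4) → add node 6 parent=5 cost=15
20. q=(44,30) nearest=6 d=29 new=(18,7) → add node 7 parent=6 cost=18
21. q=(47,27) nearest=7 d=29 new=(21,10) → add node 8 parent=7 cost=21
22. q=(4,29) nearest=8 d=19 new=(18,13) → blocked by [14,20]×[10,12], reject
23. q=(0,8) nearest=0 d=6 new=(0,5) → add node 9 parent=0 cost=3
24. q=(35,28) nearest=8 d=18 new=(24,13) → blocked by [23,26]×[11,14], reject
25. q=(37,31) nearest=8 d=21 new=(24,13) → blocked by [23,26]×[11,14], reject

Node count: 10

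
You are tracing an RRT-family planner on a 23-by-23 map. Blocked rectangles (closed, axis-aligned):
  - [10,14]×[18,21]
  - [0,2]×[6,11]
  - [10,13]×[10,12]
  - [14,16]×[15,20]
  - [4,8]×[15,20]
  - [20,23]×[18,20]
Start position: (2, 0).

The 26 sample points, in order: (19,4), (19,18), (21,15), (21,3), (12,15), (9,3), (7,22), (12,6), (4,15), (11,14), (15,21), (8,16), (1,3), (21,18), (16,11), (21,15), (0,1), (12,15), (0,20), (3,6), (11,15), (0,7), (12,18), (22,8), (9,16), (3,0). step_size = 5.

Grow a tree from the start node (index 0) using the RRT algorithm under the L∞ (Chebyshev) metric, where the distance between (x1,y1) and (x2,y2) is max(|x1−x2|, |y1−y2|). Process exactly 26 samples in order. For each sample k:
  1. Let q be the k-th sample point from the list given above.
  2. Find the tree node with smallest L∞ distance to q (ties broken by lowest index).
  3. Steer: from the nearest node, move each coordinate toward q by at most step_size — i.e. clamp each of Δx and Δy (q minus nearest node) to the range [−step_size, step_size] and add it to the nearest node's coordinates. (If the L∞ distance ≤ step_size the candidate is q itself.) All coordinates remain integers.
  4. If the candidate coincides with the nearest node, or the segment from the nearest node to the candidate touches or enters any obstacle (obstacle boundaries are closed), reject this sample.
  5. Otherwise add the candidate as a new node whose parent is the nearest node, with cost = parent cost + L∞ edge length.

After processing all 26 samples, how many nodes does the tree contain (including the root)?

1. q=(19,4) nearest=0 d=17 new=(7,4) → add node 1 parent=0 cost=5
2. q=(19,18) nearest=1 d=14 new=(12,9) → add node 2 parent=1 cost=10
3. q=(21,15) nearest=2 d=9 new=(17,14) → blocked by [10,13]×[10,12], reject
4. q=(21,3) nearest=2 d=9 new=(17,4) → add node 3 parent=2 cost=15
5. q=(12,15) nearest=2 d=6 new=(12,14) → blocked by [10,13]×[10,12], reject
6. q=(9,3) nearest=1 d=2 new=(9,3) → add node 4 parent=1 cost=7
7. q=(7,22) nearest=2 d=13 new=(7,14) → blocked by [10,13]×[10,12], reject
8. q=(12,6) nearest=2 d=3 new=(12,6) → add node 5 parent=2 cost=13
9. q=(4,15) nearest=2 d=8 new=(7,14) → blocked by [10,13]×[10,12], reject
10. q=(11,14) nearest=2 d=5 new=(11,14) → blocked by [10,13]×[10,12], reject
11. q=(15,21) nearest=2 d=12 new=(15,14) → blocked by [10,13]×[10,12], reject
12. q=(8,16) nearest=2 d=7 new=(8,14) → blocked by [10,13]×[10,12], reject
13. q=(1,3) nearest=0 d=3 new=(1,3) → add node 6 parent=0 cost=3
14. q=(21,18) nearest=2 d=9 new=(17,14) → blocked by [10,13]×[10,12], reject
15. q=(16,11) nearest=2 d=4 new=(16,11) → add node 7 parent=2 cost=14
16. q=(21,15) nearest=7 d=5 new=(21,15) → add node 8 parent=7 cost=19
17. q=(0,1) nearest=0 d=2 new=(0,1) → add node 9 parent=0 cost=2
18. q=(12,15) nearest=7 d=4 new=(12,15) → add node 10 parent=7 cost=18
19. q=(0,20) nearest=2 d=12 new=(7,14) → blocked by [10,13]×[10,12], reject
20. q=(3,6) nearest=6 d=3 new=(3,6) → add node 11 parent=6 cost=6
21. q=(11,15) nearest=10 d=1 new=(11,15) → add node 12 parent=10 cost=19
22. q=(0,7) nearest=11 d=3 new=(0,7) → blocked by [0,2]×[6,11], reject
23. q=(12,18) nearest=10 d=3 new=(12,18) → blocked by [10,14]×[18,21], reject
24. q=(22,8) nearest=3 d=5 new=(22,8) → add node 13 parent=3 cost=20
25. q=(9,16) nearest=12 d=2 new=(9,16) → add node 14 parent=12 cost=21
26. q=(3,0) nearest=0 d=1 new=(3,0) → add node 15 parent=0 cost=1

Node count: 16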